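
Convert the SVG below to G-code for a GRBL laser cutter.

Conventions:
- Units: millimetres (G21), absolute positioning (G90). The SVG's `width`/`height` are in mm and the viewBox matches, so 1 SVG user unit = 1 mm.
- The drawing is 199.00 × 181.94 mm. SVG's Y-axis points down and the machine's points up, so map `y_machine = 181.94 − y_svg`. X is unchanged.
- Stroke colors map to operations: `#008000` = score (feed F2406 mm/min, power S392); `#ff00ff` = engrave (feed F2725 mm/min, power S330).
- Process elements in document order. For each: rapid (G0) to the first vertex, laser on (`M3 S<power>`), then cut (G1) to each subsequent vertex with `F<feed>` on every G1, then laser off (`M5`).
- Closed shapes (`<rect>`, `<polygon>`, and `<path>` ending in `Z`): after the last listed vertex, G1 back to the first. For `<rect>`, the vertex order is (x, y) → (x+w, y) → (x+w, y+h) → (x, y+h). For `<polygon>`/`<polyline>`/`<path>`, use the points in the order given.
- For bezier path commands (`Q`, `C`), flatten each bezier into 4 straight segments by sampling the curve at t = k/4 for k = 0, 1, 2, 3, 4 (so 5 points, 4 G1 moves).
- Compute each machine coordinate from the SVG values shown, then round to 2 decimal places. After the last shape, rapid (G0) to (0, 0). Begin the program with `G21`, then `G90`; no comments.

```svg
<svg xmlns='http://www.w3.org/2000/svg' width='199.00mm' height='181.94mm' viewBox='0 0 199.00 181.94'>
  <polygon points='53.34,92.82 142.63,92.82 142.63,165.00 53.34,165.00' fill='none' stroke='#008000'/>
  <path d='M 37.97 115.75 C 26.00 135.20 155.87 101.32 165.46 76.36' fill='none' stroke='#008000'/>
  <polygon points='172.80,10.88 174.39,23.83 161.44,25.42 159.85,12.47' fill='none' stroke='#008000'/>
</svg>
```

G21
G90
G0 X53.34 Y89.12
M3 S392
G1 X142.63 Y89.12 F2406
G1 X142.63 Y16.94 F2406
G1 X53.34 Y16.94 F2406
G1 X53.34 Y89.12 F2406
M5
G0 X37.97 Y66.19
M3 S392
G1 X51.49 Y60.63 F2406
G1 X93.63 Y69.23 F2406
G1 X139.81 Y86.16 F2406
G1 X165.46 Y105.58 F2406
M5
G0 X172.80 Y171.06
M3 S392
G1 X174.39 Y158.11 F2406
G1 X161.44 Y156.52 F2406
G1 X159.85 Y169.47 F2406
G1 X172.80 Y171.06 F2406
M5
G0 X0.00 Y0.00

viewBox `0 0 199.00 181.94` with mm width/height → 1 unit = 1 mm. Flip: y_m = 181.94 − y_svg.

**Shape 1** — `<polygon>` rectangle, stroke `#008000` → score (S392, F2406). Machine vertices: (53.34,89.12) → (142.63,89.12) → (142.63,16.94) → (53.34,16.94) → (53.34,89.12). Closed: final G1 returns to the first vertex.

**Shape 2** — `<path>` cubic bezier, stroke `#008000` → score (S392, F2406). Control points (SVG): P0=(37.97,115.75), P1=(26.00,135.20), P2=(155.87,101.32), P3=(165.46,76.36); sampled at t=k/4. Machine vertices: (37.97,66.19) → (51.49,60.63) → (93.63,69.23) → (139.81,86.16) → (165.46,105.58). Open path.

**Shape 3** — `<polygon>` regular polygon, stroke `#008000` → score (S392, F2406). Machine vertices: (172.80,171.06) → (174.39,158.11) → (161.44,156.52) → (159.85,169.47) → (172.80,171.06). Closed: final G1 returns to the first vertex.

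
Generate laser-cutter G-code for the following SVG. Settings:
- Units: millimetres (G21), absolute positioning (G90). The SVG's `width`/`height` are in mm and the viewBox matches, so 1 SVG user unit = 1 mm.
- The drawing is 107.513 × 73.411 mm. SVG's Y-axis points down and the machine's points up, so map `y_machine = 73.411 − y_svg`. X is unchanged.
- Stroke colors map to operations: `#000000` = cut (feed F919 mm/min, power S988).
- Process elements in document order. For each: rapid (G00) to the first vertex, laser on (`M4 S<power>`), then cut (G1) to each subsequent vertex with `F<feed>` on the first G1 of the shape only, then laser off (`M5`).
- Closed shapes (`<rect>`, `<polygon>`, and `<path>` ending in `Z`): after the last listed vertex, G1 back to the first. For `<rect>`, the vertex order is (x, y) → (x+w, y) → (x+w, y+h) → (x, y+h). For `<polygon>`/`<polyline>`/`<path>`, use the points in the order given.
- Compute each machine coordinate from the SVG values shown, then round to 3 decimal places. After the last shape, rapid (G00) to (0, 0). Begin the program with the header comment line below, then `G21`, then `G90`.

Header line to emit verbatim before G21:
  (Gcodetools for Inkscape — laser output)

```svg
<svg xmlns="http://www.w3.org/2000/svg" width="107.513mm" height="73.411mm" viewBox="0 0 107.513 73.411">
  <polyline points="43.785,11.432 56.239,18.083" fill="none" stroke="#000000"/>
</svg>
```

Since the viewBox matches the mm dimensions, user units are millimetres directly. The only transform is the Y-flip y_m = 73.411 − y_svg.

Shape 1 is a line segment drawn with `<polyline>`. Its stroke #000000 means cut at S988, F919. After flipping Y the toolpath is (43.785,61.979) → (56.239,55.328).

(Gcodetools for Inkscape — laser output)
G21
G90
G00 X43.785 Y61.979
M4 S988
G1 X56.239 Y55.328 F919
M5
G00 X0.000 Y0.000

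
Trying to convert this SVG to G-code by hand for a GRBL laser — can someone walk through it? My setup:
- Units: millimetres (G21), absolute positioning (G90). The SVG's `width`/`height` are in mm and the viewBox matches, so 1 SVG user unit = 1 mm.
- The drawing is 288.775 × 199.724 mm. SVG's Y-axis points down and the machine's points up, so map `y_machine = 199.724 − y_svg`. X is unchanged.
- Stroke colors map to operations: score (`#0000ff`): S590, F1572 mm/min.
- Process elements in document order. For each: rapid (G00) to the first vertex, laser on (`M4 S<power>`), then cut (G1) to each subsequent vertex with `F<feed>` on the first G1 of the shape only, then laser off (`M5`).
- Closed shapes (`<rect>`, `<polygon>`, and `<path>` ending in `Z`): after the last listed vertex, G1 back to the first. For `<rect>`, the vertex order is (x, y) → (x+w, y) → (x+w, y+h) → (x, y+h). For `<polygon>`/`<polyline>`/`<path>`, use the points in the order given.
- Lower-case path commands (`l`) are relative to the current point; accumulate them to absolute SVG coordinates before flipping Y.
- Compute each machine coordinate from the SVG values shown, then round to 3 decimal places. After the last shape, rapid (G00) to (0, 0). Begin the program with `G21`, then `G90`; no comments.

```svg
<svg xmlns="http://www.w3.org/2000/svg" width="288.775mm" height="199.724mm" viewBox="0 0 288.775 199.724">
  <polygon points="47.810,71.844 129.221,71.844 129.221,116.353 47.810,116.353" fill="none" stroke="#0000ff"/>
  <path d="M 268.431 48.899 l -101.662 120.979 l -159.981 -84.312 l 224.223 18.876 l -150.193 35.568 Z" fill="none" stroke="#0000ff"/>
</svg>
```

G21
G90
G00 X47.810 Y127.880
M4 S590
G1 X129.221 Y127.880 F1572
G1 X129.221 Y83.371
G1 X47.810 Y83.371
G1 X47.810 Y127.880
M5
G00 X268.431 Y150.825
M4 S590
G1 X166.769 Y29.846 F1572
G1 X6.788 Y114.158
G1 X231.011 Y95.282
G1 X80.818 Y59.714
G1 X268.431 Y150.825
M5
G00 X0.000 Y0.000

viewBox `0 0 288.775 199.724` with mm width/height → 1 unit = 1 mm. Flip: y_m = 199.724 − y_svg.

**Shape 1** — `<polygon>` rectangle, stroke `#0000ff` → score (S590, F1572). Machine vertices: (47.810,127.880) → (129.221,127.880) → (129.221,83.371) → (47.810,83.371) → (47.810,127.880). Closed: final G1 returns to the first vertex.

**Shape 2** — `<path>` closed polygon, stroke `#0000ff` → score (S590, F1572). Machine vertices: (268.431,150.825) → (166.769,29.846) → (6.788,114.158) → (231.011,95.282) → (80.818,59.714) → (268.431,150.825). Closed: final G1 returns to the first vertex.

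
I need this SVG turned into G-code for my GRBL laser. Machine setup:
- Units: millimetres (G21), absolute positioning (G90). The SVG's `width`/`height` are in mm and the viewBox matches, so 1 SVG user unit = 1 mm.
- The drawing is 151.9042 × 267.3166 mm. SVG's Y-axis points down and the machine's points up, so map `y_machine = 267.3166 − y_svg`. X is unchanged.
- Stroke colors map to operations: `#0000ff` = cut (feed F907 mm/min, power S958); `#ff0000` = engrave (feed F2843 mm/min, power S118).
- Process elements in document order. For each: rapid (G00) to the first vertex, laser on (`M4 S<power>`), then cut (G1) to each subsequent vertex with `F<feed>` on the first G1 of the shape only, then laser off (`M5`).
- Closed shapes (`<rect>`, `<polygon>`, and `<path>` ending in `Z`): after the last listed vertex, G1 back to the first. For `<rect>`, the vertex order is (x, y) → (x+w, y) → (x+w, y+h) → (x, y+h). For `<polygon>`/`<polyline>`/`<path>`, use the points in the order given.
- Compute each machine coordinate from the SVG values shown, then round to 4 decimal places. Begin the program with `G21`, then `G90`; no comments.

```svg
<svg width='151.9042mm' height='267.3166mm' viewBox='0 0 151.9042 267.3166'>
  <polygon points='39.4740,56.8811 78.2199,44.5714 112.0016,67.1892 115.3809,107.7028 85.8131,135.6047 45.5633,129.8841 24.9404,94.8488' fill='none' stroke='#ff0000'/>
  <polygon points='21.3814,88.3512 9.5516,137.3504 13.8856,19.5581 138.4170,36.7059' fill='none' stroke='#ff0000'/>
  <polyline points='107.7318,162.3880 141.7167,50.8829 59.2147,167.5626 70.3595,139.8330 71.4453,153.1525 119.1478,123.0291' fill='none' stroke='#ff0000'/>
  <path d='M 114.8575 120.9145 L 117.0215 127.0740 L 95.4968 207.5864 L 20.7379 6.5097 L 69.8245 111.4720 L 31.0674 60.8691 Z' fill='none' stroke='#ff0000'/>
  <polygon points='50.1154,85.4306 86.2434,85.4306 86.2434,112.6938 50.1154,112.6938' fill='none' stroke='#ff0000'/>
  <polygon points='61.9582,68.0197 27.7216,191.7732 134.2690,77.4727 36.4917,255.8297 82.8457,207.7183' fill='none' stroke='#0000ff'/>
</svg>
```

Since the viewBox matches the mm dimensions, user units are millimetres directly. The only transform is the Y-flip y_m = 267.3166 − y_svg.

Shape 1 is a regular polygon drawn with `<polygon>`. Its stroke #ff0000 means engrave at S118, F2843. After flipping Y the toolpath is (39.4740,210.4355) → (78.2199,222.7452) → (112.0016,200.1274) → (115.3809,159.6138) → (85.8131,131.7119) → (45.5633,137.4325) → (24.9404,172.4678) → (39.4740,210.4355), returning to the start.

Shape 2 is a closed polygon drawn with `<polygon>`. Its stroke #ff0000 means engrave at S118, F2843. After flipping Y the toolpath is (21.3814,178.9654) → (9.5516,129.9662) → (13.8856,247.7585) → (138.4170,230.6107) → (21.3814,178.9654), returning to the start.

Shape 3 is a open polyline drawn with `<polyline>`. Its stroke #ff0000 means engrave at S118, F2843. After flipping Y the toolpath is (107.7318,104.9286) → (141.7167,216.4337) → (59.2147,99.7540) → (70.3595,127.4836) → (71.4453,114.1641) → (119.1478,144.2875).

Shape 4 is a closed polygon drawn with `<path>`. Its stroke #ff0000 means engrave at S118, F2843. After flipping Y the toolpath is (114.8575,146.4021) → (117.0215,140.2426) → (95.4968,59.7302) → (20.7379,260.8069) → (69.8245,155.8446) → (31.0674,206.4475) → (114.8575,146.4021), returning to the start.

Shape 5 is a rectangle drawn with `<polygon>`. Its stroke #ff0000 means engrave at S118, F2843. After flipping Y the toolpath is (50.1154,181.8860) → (86.2434,181.8860) → (86.2434,154.6228) → (50.1154,154.6228) → (50.1154,181.8860), returning to the start.

Shape 6 is a closed polygon drawn with `<polygon>`. Its stroke #0000ff means cut at S958, F907. After flipping Y the toolpath is (61.9582,199.2969) → (27.7216,75.5434) → (134.2690,189.8439) → (36.4917,11.4869) → (82.8457,59.5983) → (61.9582,199.2969), returning to the start.

G21
G90
G00 X39.4740 Y210.4355
M4 S118
G1 X78.2199 Y222.7452 F2843
G1 X112.0016 Y200.1274
G1 X115.3809 Y159.6138
G1 X85.8131 Y131.7119
G1 X45.5633 Y137.4325
G1 X24.9404 Y172.4678
G1 X39.4740 Y210.4355
M5
G00 X21.3814 Y178.9654
M4 S118
G1 X9.5516 Y129.9662 F2843
G1 X13.8856 Y247.7585
G1 X138.4170 Y230.6107
G1 X21.3814 Y178.9654
M5
G00 X107.7318 Y104.9286
M4 S118
G1 X141.7167 Y216.4337 F2843
G1 X59.2147 Y99.7540
G1 X70.3595 Y127.4836
G1 X71.4453 Y114.1641
G1 X119.1478 Y144.2875
M5
G00 X114.8575 Y146.4021
M4 S118
G1 X117.0215 Y140.2426 F2843
G1 X95.4968 Y59.7302
G1 X20.7379 Y260.8069
G1 X69.8245 Y155.8446
G1 X31.0674 Y206.4475
G1 X114.8575 Y146.4021
M5
G00 X50.1154 Y181.8860
M4 S118
G1 X86.2434 Y181.8860 F2843
G1 X86.2434 Y154.6228
G1 X50.1154 Y154.6228
G1 X50.1154 Y181.8860
M5
G00 X61.9582 Y199.2969
M4 S958
G1 X27.7216 Y75.5434 F907
G1 X134.2690 Y189.8439
G1 X36.4917 Y11.4869
G1 X82.8457 Y59.5983
G1 X61.9582 Y199.2969
M5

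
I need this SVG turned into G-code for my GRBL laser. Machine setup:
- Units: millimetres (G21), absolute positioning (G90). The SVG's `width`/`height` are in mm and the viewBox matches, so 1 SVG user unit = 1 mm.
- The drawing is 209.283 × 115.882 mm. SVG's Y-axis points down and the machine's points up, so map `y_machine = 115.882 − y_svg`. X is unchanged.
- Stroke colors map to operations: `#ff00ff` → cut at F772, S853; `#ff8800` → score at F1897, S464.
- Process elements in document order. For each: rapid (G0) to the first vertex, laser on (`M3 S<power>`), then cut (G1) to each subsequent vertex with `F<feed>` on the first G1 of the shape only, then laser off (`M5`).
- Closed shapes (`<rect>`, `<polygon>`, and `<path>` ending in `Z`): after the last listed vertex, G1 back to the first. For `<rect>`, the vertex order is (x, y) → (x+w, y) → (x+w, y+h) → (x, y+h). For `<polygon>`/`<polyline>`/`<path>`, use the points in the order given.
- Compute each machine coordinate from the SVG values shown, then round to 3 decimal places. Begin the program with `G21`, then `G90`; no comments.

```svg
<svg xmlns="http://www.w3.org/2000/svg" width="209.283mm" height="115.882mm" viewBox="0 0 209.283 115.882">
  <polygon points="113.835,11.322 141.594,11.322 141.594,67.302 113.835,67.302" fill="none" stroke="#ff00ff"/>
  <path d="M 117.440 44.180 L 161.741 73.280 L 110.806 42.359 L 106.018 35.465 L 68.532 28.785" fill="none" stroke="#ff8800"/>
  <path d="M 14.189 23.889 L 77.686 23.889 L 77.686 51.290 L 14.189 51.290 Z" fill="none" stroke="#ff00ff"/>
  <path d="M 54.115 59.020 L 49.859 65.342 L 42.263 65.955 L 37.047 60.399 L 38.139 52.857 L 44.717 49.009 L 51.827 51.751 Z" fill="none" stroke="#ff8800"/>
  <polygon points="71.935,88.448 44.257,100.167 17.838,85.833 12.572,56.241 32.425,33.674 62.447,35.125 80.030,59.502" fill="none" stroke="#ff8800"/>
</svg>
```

viewBox `0 0 209.283 115.882` with mm width/height → 1 unit = 1 mm. Flip: y_m = 115.882 − y_svg.

**Shape 1** — `<polygon>` rectangle, stroke `#ff00ff` → cut (S853, F772). Machine vertices: (113.835,104.560) → (141.594,104.560) → (141.594,48.580) → (113.835,48.580) → (113.835,104.560). Closed: final G1 returns to the first vertex.

**Shape 2** — `<path>` open polyline, stroke `#ff8800` → score (S464, F1897). Machine vertices: (117.440,71.702) → (161.741,42.602) → (110.806,73.523) → (106.018,80.417) → (68.532,87.097). Open path.

**Shape 3** — `<path>` rectangle, stroke `#ff00ff` → cut (S853, F772). Machine vertices: (14.189,91.993) → (77.686,91.993) → (77.686,64.592) → (14.189,64.592) → (14.189,91.993). Closed: final G1 returns to the first vertex.

**Shape 4** — `<path>` regular polygon, stroke `#ff8800` → score (S464, F1897). Machine vertices: (54.115,56.862) → (49.859,50.540) → (42.263,49.927) → (37.047,55.483) → (38.139,63.025) → (44.717,66.873) → (51.827,64.131) → (54.115,56.862). Closed: final G1 returns to the first vertex.

**Shape 5** — `<polygon>` regular polygon, stroke `#ff8800` → score (S464, F1897). Machine vertices: (71.935,27.434) → (44.257,15.715) → (17.838,30.049) → (12.572,59.641) → (32.425,82.208) → (62.447,80.757) → (80.030,56.380) → (71.935,27.434). Closed: final G1 returns to the first vertex.

G21
G90
G0 X113.835 Y104.560
M3 S853
G1 X141.594 Y104.560 F772
G1 X141.594 Y48.580
G1 X113.835 Y48.580
G1 X113.835 Y104.560
M5
G0 X117.440 Y71.702
M3 S464
G1 X161.741 Y42.602 F1897
G1 X110.806 Y73.523
G1 X106.018 Y80.417
G1 X68.532 Y87.097
M5
G0 X14.189 Y91.993
M3 S853
G1 X77.686 Y91.993 F772
G1 X77.686 Y64.592
G1 X14.189 Y64.592
G1 X14.189 Y91.993
M5
G0 X54.115 Y56.862
M3 S464
G1 X49.859 Y50.540 F1897
G1 X42.263 Y49.927
G1 X37.047 Y55.483
G1 X38.139 Y63.025
G1 X44.717 Y66.873
G1 X51.827 Y64.131
G1 X54.115 Y56.862
M5
G0 X71.935 Y27.434
M3 S464
G1 X44.257 Y15.715 F1897
G1 X17.838 Y30.049
G1 X12.572 Y59.641
G1 X32.425 Y82.208
G1 X62.447 Y80.757
G1 X80.030 Y56.380
G1 X71.935 Y27.434
M5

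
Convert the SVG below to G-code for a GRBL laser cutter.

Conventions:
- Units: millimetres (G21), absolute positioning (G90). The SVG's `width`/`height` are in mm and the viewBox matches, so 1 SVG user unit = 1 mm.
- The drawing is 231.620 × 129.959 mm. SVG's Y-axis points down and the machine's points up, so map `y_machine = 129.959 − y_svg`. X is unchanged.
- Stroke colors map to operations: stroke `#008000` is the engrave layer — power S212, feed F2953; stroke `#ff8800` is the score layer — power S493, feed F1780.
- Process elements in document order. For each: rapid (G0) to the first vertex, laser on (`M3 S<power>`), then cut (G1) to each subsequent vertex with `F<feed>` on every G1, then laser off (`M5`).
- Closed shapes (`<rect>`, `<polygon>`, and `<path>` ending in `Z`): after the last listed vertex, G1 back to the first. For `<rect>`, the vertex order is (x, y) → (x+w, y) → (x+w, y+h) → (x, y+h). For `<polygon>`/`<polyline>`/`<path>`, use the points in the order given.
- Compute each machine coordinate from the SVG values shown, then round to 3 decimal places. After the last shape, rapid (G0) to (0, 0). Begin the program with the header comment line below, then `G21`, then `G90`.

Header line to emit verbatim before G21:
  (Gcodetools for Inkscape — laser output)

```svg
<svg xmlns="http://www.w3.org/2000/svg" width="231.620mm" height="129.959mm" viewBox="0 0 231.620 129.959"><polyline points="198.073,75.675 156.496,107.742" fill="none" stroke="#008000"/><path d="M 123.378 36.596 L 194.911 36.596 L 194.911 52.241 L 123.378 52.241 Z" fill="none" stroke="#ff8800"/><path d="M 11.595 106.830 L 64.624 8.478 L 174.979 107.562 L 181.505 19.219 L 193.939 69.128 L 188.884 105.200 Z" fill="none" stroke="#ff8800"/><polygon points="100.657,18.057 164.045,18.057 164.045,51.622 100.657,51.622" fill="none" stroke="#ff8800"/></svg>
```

(Gcodetools for Inkscape — laser output)
G21
G90
G0 X198.073 Y54.284
M3 S212
G1 X156.496 Y22.217 F2953
M5
G0 X123.378 Y93.363
M3 S493
G1 X194.911 Y93.363 F1780
G1 X194.911 Y77.718 F1780
G1 X123.378 Y77.718 F1780
G1 X123.378 Y93.363 F1780
M5
G0 X11.595 Y23.129
M3 S493
G1 X64.624 Y121.481 F1780
G1 X174.979 Y22.397 F1780
G1 X181.505 Y110.740 F1780
G1 X193.939 Y60.831 F1780
G1 X188.884 Y24.759 F1780
G1 X11.595 Y23.129 F1780
M5
G0 X100.657 Y111.902
M3 S493
G1 X164.045 Y111.902 F1780
G1 X164.045 Y78.337 F1780
G1 X100.657 Y78.337 F1780
G1 X100.657 Y111.902 F1780
M5
G0 X0.000 Y0.000

Since the viewBox matches the mm dimensions, user units are millimetres directly. The only transform is the Y-flip y_m = 129.959 − y_svg.

Shape 1 is a line segment drawn with `<polyline>`. Its stroke #008000 means engrave at S212, F2953. After flipping Y the toolpath is (198.073,54.284) → (156.496,22.217).

Shape 2 is a rectangle drawn with `<path>`. Its stroke #ff8800 means score at S493, F1780. After flipping Y the toolpath is (123.378,93.363) → (194.911,93.363) → (194.911,77.718) → (123.378,77.718) → (123.378,93.363), returning to the start.

Shape 3 is a closed polygon drawn with `<path>`. Its stroke #ff8800 means score at S493, F1780. After flipping Y the toolpath is (11.595,23.129) → (64.624,121.481) → (174.979,22.397) → (181.505,110.740) → (193.939,60.831) → (188.884,24.759) → (11.595,23.129), returning to the start.

Shape 4 is a rectangle drawn with `<polygon>`. Its stroke #ff8800 means score at S493, F1780. After flipping Y the toolpath is (100.657,111.902) → (164.045,111.902) → (164.045,78.337) → (100.657,78.337) → (100.657,111.902), returning to the start.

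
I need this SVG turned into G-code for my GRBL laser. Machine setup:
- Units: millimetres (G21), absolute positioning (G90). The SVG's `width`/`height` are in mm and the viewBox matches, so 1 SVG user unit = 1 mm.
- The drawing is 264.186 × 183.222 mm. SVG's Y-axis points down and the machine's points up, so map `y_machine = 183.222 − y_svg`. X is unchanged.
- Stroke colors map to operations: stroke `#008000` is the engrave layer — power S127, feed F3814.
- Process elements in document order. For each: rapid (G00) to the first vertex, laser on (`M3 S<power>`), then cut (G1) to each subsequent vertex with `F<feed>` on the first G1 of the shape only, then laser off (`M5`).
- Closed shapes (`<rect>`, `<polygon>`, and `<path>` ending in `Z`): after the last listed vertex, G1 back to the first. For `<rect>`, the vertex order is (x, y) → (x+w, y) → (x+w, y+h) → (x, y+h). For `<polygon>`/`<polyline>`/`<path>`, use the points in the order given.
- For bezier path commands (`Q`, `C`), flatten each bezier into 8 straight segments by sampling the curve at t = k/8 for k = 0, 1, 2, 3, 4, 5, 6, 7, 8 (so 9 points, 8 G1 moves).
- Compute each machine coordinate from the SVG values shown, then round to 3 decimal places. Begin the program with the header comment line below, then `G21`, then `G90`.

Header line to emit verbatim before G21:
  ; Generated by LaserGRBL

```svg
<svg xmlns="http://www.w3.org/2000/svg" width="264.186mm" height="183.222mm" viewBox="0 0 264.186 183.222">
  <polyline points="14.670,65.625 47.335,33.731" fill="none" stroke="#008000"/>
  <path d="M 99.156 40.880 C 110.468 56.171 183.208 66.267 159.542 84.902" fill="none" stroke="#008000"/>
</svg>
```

; Generated by LaserGRBL
G21
G90
G00 X14.670 Y117.597
M3 S127
G1 X47.335 Y149.491 F3814
M5
G00 X99.156 Y142.342
M3 S127
G1 X105.969 Y136.825 F3814
G1 X116.692 Y131.633
G1 X129.474 Y126.607
G1 X142.466 Y121.585
G1 X153.818 Y116.406
G1 X161.682 Y110.910
G1 X164.206 Y104.935
G1 X159.542 Y98.320
M5

1 u = 1 mm; y_m = 183.222 − y.

[1] `<polyline>` line segment, #008000→engrave S127 F3814: (14.670,117.597) → (47.335,149.491)

[2] `<path>` cubic bezier, #008000→engrave S127 F3814: (99.156,142.342) → (105.969,136.825) → (116.692,131.633) → (129.474,126.607) → (142.466,121.585) → (153.818,116.406) → (161.682,110.910) → (164.206,104.935) → (159.542,98.320)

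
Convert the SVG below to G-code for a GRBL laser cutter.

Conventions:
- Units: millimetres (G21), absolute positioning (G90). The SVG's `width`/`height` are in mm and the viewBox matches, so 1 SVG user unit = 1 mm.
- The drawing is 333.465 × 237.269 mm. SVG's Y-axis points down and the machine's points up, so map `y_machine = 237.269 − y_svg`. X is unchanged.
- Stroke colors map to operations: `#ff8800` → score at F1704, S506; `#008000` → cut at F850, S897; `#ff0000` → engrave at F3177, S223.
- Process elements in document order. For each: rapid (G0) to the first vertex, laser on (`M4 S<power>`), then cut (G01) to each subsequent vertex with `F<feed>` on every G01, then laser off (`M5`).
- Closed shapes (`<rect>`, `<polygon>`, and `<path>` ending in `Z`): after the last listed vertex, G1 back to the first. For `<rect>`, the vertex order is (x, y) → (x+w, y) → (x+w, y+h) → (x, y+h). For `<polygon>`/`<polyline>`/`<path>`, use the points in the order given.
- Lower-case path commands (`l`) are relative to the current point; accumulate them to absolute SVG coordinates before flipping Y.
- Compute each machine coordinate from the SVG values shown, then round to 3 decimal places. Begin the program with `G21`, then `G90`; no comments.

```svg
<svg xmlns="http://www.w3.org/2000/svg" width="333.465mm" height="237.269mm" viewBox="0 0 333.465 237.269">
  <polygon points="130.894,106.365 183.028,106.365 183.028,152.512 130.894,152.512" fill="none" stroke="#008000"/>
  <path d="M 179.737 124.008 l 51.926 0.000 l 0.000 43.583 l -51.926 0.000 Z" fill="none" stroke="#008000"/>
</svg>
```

1 u = 1 mm; y_m = 237.269 − y.

[1] `<polygon>` rectangle, #008000→cut S897 F850: (130.894,130.904) → (183.028,130.904) → (183.028,84.757) → (130.894,84.757) → (130.894,130.904) (closed)

[2] `<path>` rectangle, #008000→cut S897 F850: (179.737,113.261) → (231.663,113.261) → (231.663,69.678) → (179.737,69.678) → (179.737,113.261) (closed)

G21
G90
G0 X130.894 Y130.904
M4 S897
G01 X183.028 Y130.904 F850
G01 X183.028 Y84.757 F850
G01 X130.894 Y84.757 F850
G01 X130.894 Y130.904 F850
M5
G0 X179.737 Y113.261
M4 S897
G01 X231.663 Y113.261 F850
G01 X231.663 Y69.678 F850
G01 X179.737 Y69.678 F850
G01 X179.737 Y113.261 F850
M5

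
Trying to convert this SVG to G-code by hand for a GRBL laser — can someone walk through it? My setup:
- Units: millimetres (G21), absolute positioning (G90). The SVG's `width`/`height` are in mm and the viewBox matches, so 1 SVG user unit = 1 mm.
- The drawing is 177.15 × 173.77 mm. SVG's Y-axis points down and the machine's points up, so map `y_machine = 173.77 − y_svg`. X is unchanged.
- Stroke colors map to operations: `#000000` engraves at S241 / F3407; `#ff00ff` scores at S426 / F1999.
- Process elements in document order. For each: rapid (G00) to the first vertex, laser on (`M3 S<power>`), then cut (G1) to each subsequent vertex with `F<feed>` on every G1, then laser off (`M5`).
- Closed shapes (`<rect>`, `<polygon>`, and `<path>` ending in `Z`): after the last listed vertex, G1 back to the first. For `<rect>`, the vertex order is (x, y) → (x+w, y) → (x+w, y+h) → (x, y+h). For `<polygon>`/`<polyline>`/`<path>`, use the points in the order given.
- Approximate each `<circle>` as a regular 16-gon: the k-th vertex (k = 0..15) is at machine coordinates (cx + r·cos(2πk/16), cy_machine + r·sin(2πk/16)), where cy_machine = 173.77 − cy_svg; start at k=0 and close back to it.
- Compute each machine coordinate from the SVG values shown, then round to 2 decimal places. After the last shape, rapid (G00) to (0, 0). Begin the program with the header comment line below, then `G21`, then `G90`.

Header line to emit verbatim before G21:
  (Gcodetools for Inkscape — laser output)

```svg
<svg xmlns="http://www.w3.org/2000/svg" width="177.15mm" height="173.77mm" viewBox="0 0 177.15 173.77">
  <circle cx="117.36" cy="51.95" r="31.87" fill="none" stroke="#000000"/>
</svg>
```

Since the viewBox matches the mm dimensions, user units are millimetres directly. The only transform is the Y-flip y_m = 173.77 − y_svg.

Shape 1 is a circle drawn with `<circle>`. Its stroke #000000 means engrave at S241, F3407. After flipping Y the toolpath is (149.23,121.82) → (146.80,134.02) → (139.90,144.36) → (129.56,151.26) → (117.36,153.69) → (105.16,151.26) → (94.82,144.36) → (87.92,134.02) → (85.49,121.82) → (87.92,109.62) → (94.82,99.28) → (105.16,92.38) → (117.36,89.95) → (129.56,92.38) → (139.90,99.28) → (146.80,109.62) → (149.23,121.82), returning to the start.

(Gcodetools for Inkscape — laser output)
G21
G90
G00 X149.23 Y121.82
M3 S241
G1 X146.80 Y134.02 F3407
G1 X139.90 Y144.36 F3407
G1 X129.56 Y151.26 F3407
G1 X117.36 Y153.69 F3407
G1 X105.16 Y151.26 F3407
G1 X94.82 Y144.36 F3407
G1 X87.92 Y134.02 F3407
G1 X85.49 Y121.82 F3407
G1 X87.92 Y109.62 F3407
G1 X94.82 Y99.28 F3407
G1 X105.16 Y92.38 F3407
G1 X117.36 Y89.95 F3407
G1 X129.56 Y92.38 F3407
G1 X139.90 Y99.28 F3407
G1 X146.80 Y109.62 F3407
G1 X149.23 Y121.82 F3407
M5
G00 X0.00 Y0.00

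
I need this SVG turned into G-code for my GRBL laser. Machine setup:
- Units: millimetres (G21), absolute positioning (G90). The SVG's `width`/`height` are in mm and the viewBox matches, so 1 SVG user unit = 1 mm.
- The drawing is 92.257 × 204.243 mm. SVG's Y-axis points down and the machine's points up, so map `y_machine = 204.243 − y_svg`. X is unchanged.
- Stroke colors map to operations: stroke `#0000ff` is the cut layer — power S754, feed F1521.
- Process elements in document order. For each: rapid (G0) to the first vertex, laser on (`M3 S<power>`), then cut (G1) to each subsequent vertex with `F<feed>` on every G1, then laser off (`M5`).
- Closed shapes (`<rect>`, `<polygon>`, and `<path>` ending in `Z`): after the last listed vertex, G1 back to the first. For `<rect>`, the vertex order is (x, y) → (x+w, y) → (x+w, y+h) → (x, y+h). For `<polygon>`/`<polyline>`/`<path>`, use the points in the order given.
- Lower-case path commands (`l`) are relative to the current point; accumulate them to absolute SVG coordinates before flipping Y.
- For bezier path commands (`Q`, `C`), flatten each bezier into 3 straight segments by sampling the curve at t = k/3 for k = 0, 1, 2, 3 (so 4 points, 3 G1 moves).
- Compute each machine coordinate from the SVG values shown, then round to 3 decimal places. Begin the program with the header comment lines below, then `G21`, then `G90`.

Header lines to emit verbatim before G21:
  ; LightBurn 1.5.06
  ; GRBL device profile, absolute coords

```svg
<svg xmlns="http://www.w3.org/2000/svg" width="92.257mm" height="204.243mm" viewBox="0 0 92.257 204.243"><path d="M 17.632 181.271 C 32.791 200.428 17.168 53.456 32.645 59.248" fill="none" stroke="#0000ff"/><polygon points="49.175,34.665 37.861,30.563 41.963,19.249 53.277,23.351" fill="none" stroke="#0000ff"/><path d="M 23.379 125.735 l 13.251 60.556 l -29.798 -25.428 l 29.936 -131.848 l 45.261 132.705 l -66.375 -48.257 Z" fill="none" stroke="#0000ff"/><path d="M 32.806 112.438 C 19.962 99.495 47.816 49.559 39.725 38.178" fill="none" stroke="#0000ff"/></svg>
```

viewBox `0 0 92.257 204.243` with mm width/height → 1 unit = 1 mm. Flip: y_m = 204.243 − y_svg.

**Shape 1** — `<path>` cubic bezier, stroke `#0000ff` → cut (S754, F1521). Control points (SVG): P0=(17.632,181.271), P1=(32.791,200.428), P2=(17.168,53.456), P3=(32.645,59.248); sampled at t=k/3. Machine vertices: (17.632,22.972) → (24.822,47.380) → (25.243,111.677) → (32.645,144.995). Open path.

**Shape 2** — `<polygon>` regular polygon, stroke `#0000ff` → cut (S754, F1521). Machine vertices: (49.175,169.578) → (37.861,173.680) → (41.963,184.994) → (53.277,180.892) → (49.175,169.578). Closed: final G1 returns to the first vertex.

**Shape 3** — `<path>` closed polygon, stroke `#0000ff` → cut (S754, F1521). Machine vertices: (23.379,78.508) → (36.630,17.952) → (6.832,43.380) → (36.768,175.228) → (82.029,42.523) → (15.654,90.780) → (23.379,78.508). Closed: final G1 returns to the first vertex.

**Shape 4** — `<path>` cubic bezier, stroke `#0000ff` → cut (S754, F1521). Control points (SVG): P0=(32.806,112.438), P1=(19.962,99.495), P2=(47.816,49.559), P3=(39.725,38.178); sampled at t=k/3. Machine vertices: (32.806,91.805) → (30.689,114.281) → (38.673,144.630) → (39.725,166.065). Open path.

; LightBurn 1.5.06
; GRBL device profile, absolute coords
G21
G90
G0 X17.632 Y22.972
M3 S754
G1 X24.822 Y47.380 F1521
G1 X25.243 Y111.677 F1521
G1 X32.645 Y144.995 F1521
M5
G0 X49.175 Y169.578
M3 S754
G1 X37.861 Y173.680 F1521
G1 X41.963 Y184.994 F1521
G1 X53.277 Y180.892 F1521
G1 X49.175 Y169.578 F1521
M5
G0 X23.379 Y78.508
M3 S754
G1 X36.630 Y17.952 F1521
G1 X6.832 Y43.380 F1521
G1 X36.768 Y175.228 F1521
G1 X82.029 Y42.523 F1521
G1 X15.654 Y90.780 F1521
G1 X23.379 Y78.508 F1521
M5
G0 X32.806 Y91.805
M3 S754
G1 X30.689 Y114.281 F1521
G1 X38.673 Y144.630 F1521
G1 X39.725 Y166.065 F1521
M5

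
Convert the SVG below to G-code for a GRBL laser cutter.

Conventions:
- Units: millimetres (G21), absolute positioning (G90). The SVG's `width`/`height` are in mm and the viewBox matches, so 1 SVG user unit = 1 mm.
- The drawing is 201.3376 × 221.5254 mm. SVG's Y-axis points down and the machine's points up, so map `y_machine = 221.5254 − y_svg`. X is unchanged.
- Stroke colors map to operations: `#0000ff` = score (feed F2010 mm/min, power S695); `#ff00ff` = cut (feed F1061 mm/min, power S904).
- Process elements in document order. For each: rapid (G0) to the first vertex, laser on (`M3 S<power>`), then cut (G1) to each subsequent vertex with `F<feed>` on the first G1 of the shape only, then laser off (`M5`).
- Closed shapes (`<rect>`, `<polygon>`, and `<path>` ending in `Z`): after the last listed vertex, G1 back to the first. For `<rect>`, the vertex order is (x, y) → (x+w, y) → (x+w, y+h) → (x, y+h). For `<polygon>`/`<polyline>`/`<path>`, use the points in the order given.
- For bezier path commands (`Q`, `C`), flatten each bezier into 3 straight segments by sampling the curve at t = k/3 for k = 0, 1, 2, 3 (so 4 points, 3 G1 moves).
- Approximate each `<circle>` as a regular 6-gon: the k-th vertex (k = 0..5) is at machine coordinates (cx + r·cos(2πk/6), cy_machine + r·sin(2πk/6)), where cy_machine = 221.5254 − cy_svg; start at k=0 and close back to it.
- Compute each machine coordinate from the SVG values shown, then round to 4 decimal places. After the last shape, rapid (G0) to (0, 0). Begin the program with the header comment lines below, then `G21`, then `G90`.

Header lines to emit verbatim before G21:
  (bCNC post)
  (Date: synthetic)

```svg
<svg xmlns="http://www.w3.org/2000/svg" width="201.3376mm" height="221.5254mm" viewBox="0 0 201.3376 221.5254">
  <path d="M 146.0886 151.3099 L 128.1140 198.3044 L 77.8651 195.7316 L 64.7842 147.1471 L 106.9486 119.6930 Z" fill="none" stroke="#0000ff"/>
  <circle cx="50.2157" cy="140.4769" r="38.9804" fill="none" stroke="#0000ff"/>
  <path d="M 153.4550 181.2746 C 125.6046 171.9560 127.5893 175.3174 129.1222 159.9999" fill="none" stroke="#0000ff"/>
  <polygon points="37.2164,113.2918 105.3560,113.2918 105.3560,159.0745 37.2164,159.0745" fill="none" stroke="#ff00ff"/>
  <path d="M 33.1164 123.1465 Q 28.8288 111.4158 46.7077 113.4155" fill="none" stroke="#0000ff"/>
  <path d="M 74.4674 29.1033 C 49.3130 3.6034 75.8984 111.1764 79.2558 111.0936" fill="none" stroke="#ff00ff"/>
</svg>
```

(bCNC post)
(Date: synthetic)
G21
G90
G0 X146.0886 Y70.2155
M3 S695
G1 X128.1140 Y23.2210 F2010
G1 X77.8651 Y25.7938
G1 X64.7842 Y74.3783
G1 X106.9486 Y101.8324
G1 X146.0886 Y70.2155
M5
G0 X89.1961 Y81.0485
M3 S695
G1 X69.7059 Y114.8065 F2010
G1 X30.7255 Y114.8065
G1 X11.2353 Y81.0485
G1 X30.7255 Y47.2905
G1 X69.7059 Y47.2905
G1 X89.1961 Y81.0485
M5
G0 X153.4550 Y40.2508
M3 S695
G1 X134.4279 Y46.5042 F2010
G1 X128.5604 Y51.2729
G1 X129.1222 Y61.5255
M5
G0 X37.2164 Y108.2336
M3 S904
G1 X105.3560 Y108.2336 F1061
G1 X105.3560 Y62.4509
G1 X37.2164 Y62.4509
G1 X37.2164 Y108.2336
M5
G0 X33.1164 Y98.3789
M3 S695
G1 X32.7209 Y104.6738 F2010
G1 X37.2514 Y107.9174
G1 X46.7077 Y108.1099
M5
G0 X74.4674 Y192.4221
M3 S904
G1 X63.7830 Y182.4802 F1061
G1 X70.9323 Y137.3184
G1 X79.2558 Y110.4318
M5
G0 X0.0000 Y0.0000

1 u = 1 mm; y_m = 221.5254 − y.

[1] `<path>` regular polygon, #0000ff→score S695 F2010: (146.0886,70.2155) → (128.1140,23.2210) → (77.8651,25.7938) → (64.7842,74.3783) → (106.9486,101.8324) → (146.0886,70.2155) (closed)

[2] `<circle>` circle, #0000ff→score S695 F2010: (89.1961,81.0485) → (69.7059,114.8065) → (30.7255,114.8065) → (11.2353,81.0485) → (30.7255,47.2905) → (69.7059,47.2905) → (89.1961,81.0485) (closed)

[3] `<path>` cubic bezier, #0000ff→score S695 F2010: (153.4550,40.2508) → (134.4279,46.5042) → (128.5604,51.2729) → (129.1222,61.5255)

[4] `<polygon>` rectangle, #ff00ff→cut S904 F1061: (37.2164,108.2336) → (105.3560,108.2336) → (105.3560,62.4509) → (37.2164,62.4509) → (37.2164,108.2336) (closed)

[5] `<path>` quadratic bezier, #0000ff→score S695 F2010: (33.1164,98.3789) → (32.7209,104.6738) → (37.2514,107.9174) → (46.7077,108.1099)

[6] `<path>` cubic bezier, #ff00ff→cut S904 F1061: (74.4674,192.4221) → (63.7830,182.4802) → (70.9323,137.3184) → (79.2558,110.4318)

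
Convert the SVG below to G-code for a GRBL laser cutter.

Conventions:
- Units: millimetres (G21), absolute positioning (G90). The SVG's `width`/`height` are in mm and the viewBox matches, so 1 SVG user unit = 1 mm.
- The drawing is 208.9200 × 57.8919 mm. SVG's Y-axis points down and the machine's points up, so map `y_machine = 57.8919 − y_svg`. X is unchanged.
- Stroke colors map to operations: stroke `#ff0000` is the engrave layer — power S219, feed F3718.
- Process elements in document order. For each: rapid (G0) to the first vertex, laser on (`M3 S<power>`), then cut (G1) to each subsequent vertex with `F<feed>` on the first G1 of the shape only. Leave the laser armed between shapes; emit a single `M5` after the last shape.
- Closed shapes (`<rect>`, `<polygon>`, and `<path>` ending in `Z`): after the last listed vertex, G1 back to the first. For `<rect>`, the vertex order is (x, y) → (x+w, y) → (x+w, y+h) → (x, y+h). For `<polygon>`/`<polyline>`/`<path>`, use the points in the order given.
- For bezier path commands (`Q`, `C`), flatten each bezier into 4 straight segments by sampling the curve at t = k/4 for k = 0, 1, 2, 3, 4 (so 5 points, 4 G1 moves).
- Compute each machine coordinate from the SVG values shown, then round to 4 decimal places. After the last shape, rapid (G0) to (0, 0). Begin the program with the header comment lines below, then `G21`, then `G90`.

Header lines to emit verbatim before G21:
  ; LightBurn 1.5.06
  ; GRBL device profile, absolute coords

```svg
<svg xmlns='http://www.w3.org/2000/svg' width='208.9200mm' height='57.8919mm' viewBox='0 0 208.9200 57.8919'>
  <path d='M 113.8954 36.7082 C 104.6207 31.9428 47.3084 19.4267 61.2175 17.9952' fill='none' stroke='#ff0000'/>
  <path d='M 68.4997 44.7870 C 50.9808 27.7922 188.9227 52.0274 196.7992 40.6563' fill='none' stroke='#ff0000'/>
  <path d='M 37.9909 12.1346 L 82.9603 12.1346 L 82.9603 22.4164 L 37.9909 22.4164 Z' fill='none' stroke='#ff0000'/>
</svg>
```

Since the viewBox matches the mm dimensions, user units are millimetres directly. The only transform is the Y-flip y_m = 57.8919 − y_svg.

Shape 1 is a cubic bezier drawn with `<path>`. Its stroke #ff0000 means engrave at S219, F3718. After flipping Y the toolpath is (113.8954,21.1837) → (99.7957,25.9167) → (78.8625,31.7904) → (62.2763,37.0390) → (61.2175,39.8967).

Shape 2 is a cubic bezier drawn with `<path>`. Its stroke #ff0000 means engrave at S219, F3718. After flipping Y the toolpath is (68.4997,13.1049) → (80.0481,19.3209) → (123.1262,17.2791) → (170.9659,14.1829) → (196.7992,17.2356).

Shape 3 is a rectangle drawn with `<path>`. Its stroke #ff0000 means engrave at S219, F3718. After flipping Y the toolpath is (37.9909,45.7573) → (82.9603,45.7573) → (82.9603,35.4755) → (37.9909,35.4755) → (37.9909,45.7573), returning to the start.

; LightBurn 1.5.06
; GRBL device profile, absolute coords
G21
G90
G0 X113.8954 Y21.1837
M3 S219
G1 X99.7957 Y25.9167 F3718
G1 X78.8625 Y31.7904
G1 X62.2763 Y37.0390
G1 X61.2175 Y39.8967
G0 X68.4997 Y13.1049
M3 S219
G1 X80.0481 Y19.3209 F3718
G1 X123.1262 Y17.2791
G1 X170.9659 Y14.1829
G1 X196.7992 Y17.2356
G0 X37.9909 Y45.7573
M3 S219
G1 X82.9603 Y45.7573 F3718
G1 X82.9603 Y35.4755
G1 X37.9909 Y35.4755
G1 X37.9909 Y45.7573
M5
G0 X0.0000 Y0.0000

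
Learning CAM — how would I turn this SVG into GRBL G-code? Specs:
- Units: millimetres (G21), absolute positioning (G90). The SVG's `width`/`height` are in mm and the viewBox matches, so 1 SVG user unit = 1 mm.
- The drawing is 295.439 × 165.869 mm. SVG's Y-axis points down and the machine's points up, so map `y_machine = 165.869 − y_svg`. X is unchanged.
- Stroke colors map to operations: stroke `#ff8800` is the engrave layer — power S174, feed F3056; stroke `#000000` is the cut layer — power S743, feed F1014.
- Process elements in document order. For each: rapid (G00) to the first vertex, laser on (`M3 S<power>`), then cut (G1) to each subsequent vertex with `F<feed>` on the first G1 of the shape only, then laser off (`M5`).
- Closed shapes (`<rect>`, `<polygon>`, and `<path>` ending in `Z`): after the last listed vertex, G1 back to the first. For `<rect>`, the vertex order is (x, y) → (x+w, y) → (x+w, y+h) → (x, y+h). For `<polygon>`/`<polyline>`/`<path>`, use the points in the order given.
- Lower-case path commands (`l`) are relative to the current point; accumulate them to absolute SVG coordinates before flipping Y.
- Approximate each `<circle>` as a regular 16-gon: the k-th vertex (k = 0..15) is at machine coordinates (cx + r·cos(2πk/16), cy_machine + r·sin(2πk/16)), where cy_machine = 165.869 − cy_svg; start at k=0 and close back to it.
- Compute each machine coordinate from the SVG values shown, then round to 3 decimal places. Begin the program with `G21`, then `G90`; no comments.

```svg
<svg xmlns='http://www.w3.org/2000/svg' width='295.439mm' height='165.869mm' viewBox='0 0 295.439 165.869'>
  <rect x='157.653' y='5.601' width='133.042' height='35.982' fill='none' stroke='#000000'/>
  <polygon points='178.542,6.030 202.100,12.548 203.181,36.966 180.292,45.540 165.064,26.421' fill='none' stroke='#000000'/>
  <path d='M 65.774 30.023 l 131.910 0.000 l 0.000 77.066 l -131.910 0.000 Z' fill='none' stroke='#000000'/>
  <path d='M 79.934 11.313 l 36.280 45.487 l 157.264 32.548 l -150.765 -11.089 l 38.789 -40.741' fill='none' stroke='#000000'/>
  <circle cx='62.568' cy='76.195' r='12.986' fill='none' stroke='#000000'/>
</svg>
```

G21
G90
G00 X157.653 Y160.268
M3 S743
G1 X290.695 Y160.268 F1014
G1 X290.695 Y124.286
G1 X157.653 Y124.286
G1 X157.653 Y160.268
M5
G00 X178.542 Y159.839
M3 S743
G1 X202.100 Y153.321 F1014
G1 X203.181 Y128.903
G1 X180.292 Y120.329
G1 X165.064 Y139.448
G1 X178.542 Y159.839
M5
G00 X65.774 Y135.846
M3 S743
G1 X197.684 Y135.846 F1014
G1 X197.684 Y58.780
G1 X65.774 Y58.780
G1 X65.774 Y135.846
M5
G00 X79.934 Y154.556
M3 S743
G1 X116.214 Y109.069 F1014
G1 X273.478 Y76.521
G1 X122.713 Y87.610
G1 X161.502 Y128.351
M5
G00 X75.554 Y89.674
M3 S743
G1 X74.565 Y94.644 F1014
G1 X71.750 Y98.856
G1 X67.538 Y101.671
G1 X62.568 Y102.660
G1 X57.598 Y101.671
G1 X53.386 Y98.856
G1 X50.571 Y94.644
G1 X49.582 Y89.674
G1 X50.571 Y84.704
G1 X53.386 Y80.492
G1 X57.598 Y77.677
G1 X62.568 Y76.688
G1 X67.538 Y77.677
G1 X71.750 Y80.492
G1 X74.565 Y84.704
G1 X75.554 Y89.674
M5

1 u = 1 mm; y_m = 165.869 − y.

[1] `<rect>` rectangle, #000000→cut S743 F1014: (157.653,160.268) → (290.695,160.268) → (290.695,124.286) → (157.653,124.286) → (157.653,160.268) (closed)

[2] `<polygon>` regular polygon, #000000→cut S743 F1014: (178.542,159.839) → (202.100,153.321) → (203.181,128.903) → (180.292,120.329) → (165.064,139.448) → (178.542,159.839) (closed)

[3] `<path>` rectangle, #000000→cut S743 F1014: (65.774,135.846) → (197.684,135.846) → (197.684,58.780) → (65.774,58.780) → (65.774,135.846) (closed)

[4] `<path>` open polyline, #000000→cut S743 F1014: (79.934,154.556) → (116.214,109.069) → (273.478,76.521) → (122.713,87.610) → (161.502,128.351)

[5] `<circle>` circle, #000000→cut S743 F1014: (75.554,89.674) → (74.565,94.644) → (71.750,98.856) → (67.538,101.671) → (62.568,102.660) → (57.598,101.671) → (53.386,98.856) → (50.571,94.644) → (49.582,89.674) → (50.571,84.704) → (53.386,80.492) → (57.598,77.677) → (62.568,76.688) → (67.538,77.677) → (71.750,80.492) → (74.565,84.704) → (75.554,89.674) (closed)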